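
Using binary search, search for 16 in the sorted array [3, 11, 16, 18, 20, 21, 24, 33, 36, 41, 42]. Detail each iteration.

Binary search for 16 in [3, 11, 16, 18, 20, 21, 24, 33, 36, 41, 42]:

lo=0, hi=10, mid=5, arr[mid]=21 -> 21 > 16, search left half
lo=0, hi=4, mid=2, arr[mid]=16 -> Found target at index 2!

Binary search finds 16 at index 2 after 2 comparisons. The search repeatedly halves the search space by comparing with the middle element.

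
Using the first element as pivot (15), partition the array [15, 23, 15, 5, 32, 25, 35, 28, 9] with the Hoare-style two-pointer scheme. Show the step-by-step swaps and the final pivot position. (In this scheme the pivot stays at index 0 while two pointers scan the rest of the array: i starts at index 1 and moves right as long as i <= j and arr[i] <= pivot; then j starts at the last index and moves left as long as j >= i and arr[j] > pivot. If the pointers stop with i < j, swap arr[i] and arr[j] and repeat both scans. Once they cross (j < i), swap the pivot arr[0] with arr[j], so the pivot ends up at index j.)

Hoare-style two-pointer partition with pivot = 15:

Initial array: [15, 23, 15, 5, 32, 25, 35, 28, 9]

Pointers start at i = 1, j = 8.
i stops at index 1 (arr[1]=23 > 15), j stops at index 8 (arr[8]=9 <= 15): swap arr[1] and arr[8], array becomes [15, 9, 15, 5, 32, 25, 35, 28, 23]
i ends at 4, j ends at 3: the pointers have crossed (j < i), so scanning stops.

Swap pivot arr[0] with arr[3] to place pivot at position 3: [5, 9, 15, 15, 32, 25, 35, 28, 23]
Pivot position: 3

After partitioning with pivot 15, the array becomes [5, 9, 15, 15, 32, 25, 35, 28, 23]. The pivot is placed at index 3. All elements to the left of the pivot are <= 15, and all elements to the right are > 15.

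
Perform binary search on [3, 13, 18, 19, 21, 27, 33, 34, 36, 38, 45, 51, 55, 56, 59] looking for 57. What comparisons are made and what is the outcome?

Binary search for 57 in [3, 13, 18, 19, 21, 27, 33, 34, 36, 38, 45, 51, 55, 56, 59]:

lo=0, hi=14, mid=7, arr[mid]=34 -> 34 < 57, search right half
lo=8, hi=14, mid=11, arr[mid]=51 -> 51 < 57, search right half
lo=12, hi=14, mid=13, arr[mid]=56 -> 56 < 57, search right half
lo=14, hi=14, mid=14, arr[mid]=59 -> 59 > 57, search left half
lo=14 > hi=13, target 57 not found

Binary search determines that 57 is not in the array after 4 comparisons. The search space was exhausted without finding the target.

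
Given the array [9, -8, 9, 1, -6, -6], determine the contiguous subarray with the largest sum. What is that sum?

Using Kadane's algorithm on [9, -8, 9, 1, -6, -6]:

Scanning through the array:
Position 1 (value -8): max_ending_here = 1, max_so_far = 9
Position 2 (value 9): max_ending_here = 10, max_so_far = 10
Position 3 (value 1): max_ending_here = 11, max_so_far = 11
Position 4 (value -6): max_ending_here = 5, max_so_far = 11
Position 5 (value -6): max_ending_here = -1, max_so_far = 11

Maximum subarray: [9, -8, 9, 1]
Maximum sum: 11

The maximum subarray is [9, -8, 9, 1] with sum 11. This subarray runs from index 0 to index 3.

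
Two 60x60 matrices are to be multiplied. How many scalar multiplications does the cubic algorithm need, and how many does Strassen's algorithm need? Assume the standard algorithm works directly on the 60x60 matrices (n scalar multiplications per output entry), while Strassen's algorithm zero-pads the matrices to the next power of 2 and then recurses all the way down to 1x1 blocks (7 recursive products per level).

Matrix multiplication for 60x60 matrices:

Strassen's algorithm requires power-of-2 dimensions. Pad 60x60 to 64x64 (next power of 2).

Standard algorithm: 60^3 = 216000 multiplications
Strassen's algorithm: 7^(log2(64)) = 7^6 = 117649 multiplications
Savings: 216000 - 117649 = 98351 multiplications

Standard: 216000 multiplications (60^3). Strassen: 117649 multiplications (7^6, after padding to 64x64). Strassen reduces 8 recursive multiplications to 7 at each level.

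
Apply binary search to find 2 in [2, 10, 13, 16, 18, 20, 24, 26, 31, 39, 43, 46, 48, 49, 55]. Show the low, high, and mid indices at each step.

Binary search for 2 in [2, 10, 13, 16, 18, 20, 24, 26, 31, 39, 43, 46, 48, 49, 55]:

lo=0, hi=14, mid=7, arr[mid]=26 -> 26 > 2, search left half
lo=0, hi=6, mid=3, arr[mid]=16 -> 16 > 2, search left half
lo=0, hi=2, mid=1, arr[mid]=10 -> 10 > 2, search left half
lo=0, hi=0, mid=0, arr[mid]=2 -> Found target at index 0!

Binary search finds 2 at index 0 after 4 comparisons. The search repeatedly halves the search space by comparing with the middle element.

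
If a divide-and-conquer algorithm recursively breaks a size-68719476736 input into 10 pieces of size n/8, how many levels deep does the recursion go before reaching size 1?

For divide and conquer with division factor 8:

Problem sizes at each level:
Level 0: 68719476736
Level 1: 8589934592
Level 2: 1073741824
Level 3: 134217728
Level 4: 16777216
Level 5: 2097152
Level 6: 262144
Level 7: 32768
Level 8: 4096
Level 9: 512
Level 10: 64
Level 11: 8
Level 12: 1

The root is level 0 and the size-1 base case is level 12 (the tree spans levels 0 through 12, i.e. 13 levels counting the root), so the depth is the number of divisions: log_8(68719476736) = 12

The recursion tree depth is log_8(68719476736) = 12. At each level, the problem size is divided by 8, so it takes 12 divisions to reduce to a base case of size 1. The algorithm makes 10 recursive calls at each level.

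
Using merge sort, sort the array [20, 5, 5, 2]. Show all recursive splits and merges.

Merge sort trace:

Split: [20, 5, 5, 2] -> [20, 5] and [5, 2]
  Split: [20, 5] -> [20] and [5]
  Merge: [20] + [5] -> [5, 20]
  Split: [5, 2] -> [5] and [2]
  Merge: [5] + [2] -> [2, 5]
Merge: [5, 20] + [2, 5] -> [2, 5, 5, 20]

Final sorted array: [2, 5, 5, 20]

The merge sort proceeds by recursively splitting the array and merging sorted halves.
After all merges, the sorted array is [2, 5, 5, 20].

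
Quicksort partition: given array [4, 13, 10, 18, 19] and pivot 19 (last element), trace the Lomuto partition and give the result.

Lomuto partition with pivot = 19:

Initial array: [4, 13, 10, 18, 19]

arr[0]=4 <= 19: swap with position 0, array becomes [4, 13, 10, 18, 19]
arr[1]=13 <= 19: swap with position 1, array becomes [4, 13, 10, 18, 19]
arr[2]=10 <= 19: swap with position 2, array becomes [4, 13, 10, 18, 19]
arr[3]=18 <= 19: swap with position 3, array becomes [4, 13, 10, 18, 19]

Place pivot at position 4: [4, 13, 10, 18, 19]
Pivot position: 4

After partitioning with pivot 19, the array becomes [4, 13, 10, 18, 19]. The pivot is placed at index 4. All elements to the left of the pivot are <= 19, and all elements to the right are > 19.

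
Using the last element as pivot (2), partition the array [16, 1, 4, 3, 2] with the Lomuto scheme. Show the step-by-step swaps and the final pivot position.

Lomuto partition with pivot = 2:

Initial array: [16, 1, 4, 3, 2]

arr[0]=16 > 2: no swap
arr[1]=1 <= 2: swap with position 0, array becomes [1, 16, 4, 3, 2]
arr[2]=4 > 2: no swap
arr[3]=3 > 2: no swap

Place pivot at position 1: [1, 2, 4, 3, 16]
Pivot position: 1

After partitioning with pivot 2, the array becomes [1, 2, 4, 3, 16]. The pivot is placed at index 1. All elements to the left of the pivot are <= 2, and all elements to the right are > 2.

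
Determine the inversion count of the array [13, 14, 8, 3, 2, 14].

Finding inversions in [13, 14, 8, 3, 2, 14]:

(0, 2): arr[0]=13 > arr[2]=8
(0, 3): arr[0]=13 > arr[3]=3
(0, 4): arr[0]=13 > arr[4]=2
(1, 2): arr[1]=14 > arr[2]=8
(1, 3): arr[1]=14 > arr[3]=3
(1, 4): arr[1]=14 > arr[4]=2
(2, 3): arr[2]=8 > arr[3]=3
(2, 4): arr[2]=8 > arr[4]=2
(3, 4): arr[3]=3 > arr[4]=2

Total inversions: 9

The array has 9 inversion(s): (0,2), (0,3), (0,4), (1,2), (1,3), (1,4), (2,3), (2,4), (3,4). Each pair (i,j) satisfies i < j and arr[i] > arr[j].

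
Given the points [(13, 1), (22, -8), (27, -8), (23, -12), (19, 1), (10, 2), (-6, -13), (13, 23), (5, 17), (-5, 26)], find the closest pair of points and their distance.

Computing all pairwise distances among 10 points:

d((13, 1), (22, -8)) = 12.7279
d((13, 1), (27, -8)) = 16.6433
d((13, 1), (23, -12)) = 16.4012
d((13, 1), (19, 1)) = 6.0
d((13, 1), (10, 2)) = 3.1623 <-- minimum
d((13, 1), (-6, -13)) = 23.6008
d((13, 1), (13, 23)) = 22.0
d((13, 1), (5, 17)) = 17.8885
d((13, 1), (-5, 26)) = 30.8058
d((22, -8), (27, -8)) = 5.0
d((22, -8), (23, -12)) = 4.1231
d((22, -8), (19, 1)) = 9.4868
d((22, -8), (10, 2)) = 15.6205
d((22, -8), (-6, -13)) = 28.4429
d((22, -8), (13, 23)) = 32.28
d((22, -8), (5, 17)) = 30.2324
d((22, -8), (-5, 26)) = 43.4166
d((27, -8), (23, -12)) = 5.6569
d((27, -8), (19, 1)) = 12.0416
d((27, -8), (10, 2)) = 19.7231
d((27, -8), (-6, -13)) = 33.3766
d((27, -8), (13, 23)) = 34.0147
d((27, -8), (5, 17)) = 33.3017
d((27, -8), (-5, 26)) = 46.6905
d((23, -12), (19, 1)) = 13.6015
d((23, -12), (10, 2)) = 19.105
d((23, -12), (-6, -13)) = 29.0172
d((23, -12), (13, 23)) = 36.4005
d((23, -12), (5, 17)) = 34.1321
d((23, -12), (-5, 26)) = 47.2017
d((19, 1), (10, 2)) = 9.0554
d((19, 1), (-6, -13)) = 28.6531
d((19, 1), (13, 23)) = 22.8035
d((19, 1), (5, 17)) = 21.2603
d((19, 1), (-5, 26)) = 34.6554
d((10, 2), (-6, -13)) = 21.9317
d((10, 2), (13, 23)) = 21.2132
d((10, 2), (5, 17)) = 15.8114
d((10, 2), (-5, 26)) = 28.3019
d((-6, -13), (13, 23)) = 40.7063
d((-6, -13), (5, 17)) = 31.9531
d((-6, -13), (-5, 26)) = 39.0128
d((13, 23), (5, 17)) = 10.0
d((13, 23), (-5, 26)) = 18.2483
d((5, 17), (-5, 26)) = 13.4536

Closest pair: (13, 1) and (10, 2) with distance 3.1623

The closest pair is (13, 1) and (10, 2) with Euclidean distance 3.1623. For 10 points, brute-force pairwise comparison is shown above. For large n, the divide-and-conquer algorithm (sort by x, recurse on halves, check the dividing strip) achieves O(n log n).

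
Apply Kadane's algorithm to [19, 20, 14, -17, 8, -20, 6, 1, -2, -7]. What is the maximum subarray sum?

Using Kadane's algorithm on [19, 20, 14, -17, 8, -20, 6, 1, -2, -7]:

Scanning through the array:
Position 1 (value 20): max_ending_here = 39, max_so_far = 39
Position 2 (value 14): max_ending_here = 53, max_so_far = 53
Position 3 (value -17): max_ending_here = 36, max_so_far = 53
Position 4 (value 8): max_ending_here = 44, max_so_far = 53
Position 5 (value -20): max_ending_here = 24, max_so_far = 53
Position 6 (value 6): max_ending_here = 30, max_so_far = 53
Position 7 (value 1): max_ending_here = 31, max_so_far = 53
Position 8 (value -2): max_ending_here = 29, max_so_far = 53
Position 9 (value -7): max_ending_here = 22, max_so_far = 53

Maximum subarray: [19, 20, 14]
Maximum sum: 53

The maximum subarray is [19, 20, 14] with sum 53. This subarray runs from index 0 to index 2.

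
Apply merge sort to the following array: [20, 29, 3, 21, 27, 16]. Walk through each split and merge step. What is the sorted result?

Merge sort trace:

Split: [20, 29, 3, 21, 27, 16] -> [20, 29, 3] and [21, 27, 16]
  Split: [20, 29, 3] -> [20] and [29, 3]
    Split: [29, 3] -> [29] and [3]
    Merge: [29] + [3] -> [3, 29]
  Merge: [20] + [3, 29] -> [3, 20, 29]
  Split: [21, 27, 16] -> [21] and [27, 16]
    Split: [27, 16] -> [27] and [16]
    Merge: [27] + [16] -> [16, 27]
  Merge: [21] + [16, 27] -> [16, 21, 27]
Merge: [3, 20, 29] + [16, 21, 27] -> [3, 16, 20, 21, 27, 29]

Final sorted array: [3, 16, 20, 21, 27, 29]

The merge sort proceeds by recursively splitting the array and merging sorted halves.
After all merges, the sorted array is [3, 16, 20, 21, 27, 29].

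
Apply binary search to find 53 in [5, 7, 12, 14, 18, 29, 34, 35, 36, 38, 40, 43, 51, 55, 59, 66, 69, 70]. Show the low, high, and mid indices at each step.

Binary search for 53 in [5, 7, 12, 14, 18, 29, 34, 35, 36, 38, 40, 43, 51, 55, 59, 66, 69, 70]:

lo=0, hi=17, mid=8, arr[mid]=36 -> 36 < 53, search right half
lo=9, hi=17, mid=13, arr[mid]=55 -> 55 > 53, search left half
lo=9, hi=12, mid=10, arr[mid]=40 -> 40 < 53, search right half
lo=11, hi=12, mid=11, arr[mid]=43 -> 43 < 53, search right half
lo=12, hi=12, mid=12, arr[mid]=51 -> 51 < 53, search right half
lo=13 > hi=12, target 53 not found

Binary search determines that 53 is not in the array after 5 comparisons. The search space was exhausted without finding the target.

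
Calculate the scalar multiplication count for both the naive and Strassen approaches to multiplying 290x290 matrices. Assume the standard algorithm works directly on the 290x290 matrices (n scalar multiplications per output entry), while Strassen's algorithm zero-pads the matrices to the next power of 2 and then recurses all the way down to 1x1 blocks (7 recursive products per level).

Matrix multiplication for 290x290 matrices:

Strassen's algorithm requires power-of-2 dimensions. Pad 290x290 to 512x512 (next power of 2).

Standard algorithm: 290^3 = 24389000 multiplications
Strassen's algorithm: 7^(log2(512)) = 7^9 = 40353607 multiplications
Difference: 24389000 - 40353607 = -15964607 (Strassen uses MORE here due to padding overhead — for small or just-over-power-of-2 n, padding can outweigh the per-level savings)

Standard: 24389000 multiplications (290^3). Strassen: 40353607 multiplications (7^9, after padding to 512x512). Strassen reduces 8 recursive multiplications to 7 at each level.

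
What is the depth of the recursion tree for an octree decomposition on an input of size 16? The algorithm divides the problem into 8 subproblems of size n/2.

For divide and conquer with division factor 2:

Problem sizes at each level:
Level 0: 16
Level 1: 8
Level 2: 4
Level 3: 2
Level 4: 1

The root is level 0 and the size-1 base case is level 4 (the tree spans levels 0 through 4, i.e. 5 levels counting the root), so the depth is the number of divisions: log_2(16) = 4

The recursion tree depth is log_2(16) = 4. At each level, the problem size is divided by 2, so it takes 4 divisions to reduce to a base case of size 1. The algorithm makes 8 recursive calls at each level.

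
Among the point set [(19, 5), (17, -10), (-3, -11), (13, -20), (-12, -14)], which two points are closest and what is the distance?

Computing all pairwise distances among 5 points:

d((19, 5), (17, -10)) = 15.1327
d((19, 5), (-3, -11)) = 27.2029
d((19, 5), (13, -20)) = 25.7099
d((19, 5), (-12, -14)) = 36.3593
d((17, -10), (-3, -11)) = 20.025
d((17, -10), (13, -20)) = 10.7703
d((17, -10), (-12, -14)) = 29.2746
d((-3, -11), (13, -20)) = 18.3576
d((-3, -11), (-12, -14)) = 9.4868 <-- minimum
d((13, -20), (-12, -14)) = 25.7099

Closest pair: (-3, -11) and (-12, -14) with distance 9.4868

The closest pair is (-3, -11) and (-12, -14) with Euclidean distance 9.4868. For 5 points, brute-force pairwise comparison is shown above. For large n, the divide-and-conquer algorithm (sort by x, recurse on halves, check the dividing strip) achieves O(n log n).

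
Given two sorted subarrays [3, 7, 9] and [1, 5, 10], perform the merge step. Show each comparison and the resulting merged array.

Merging process:

Compare 3 vs 1: take 1 from right. Merged: [1]
Compare 3 vs 5: take 3 from left. Merged: [1, 3]
Compare 7 vs 5: take 5 from right. Merged: [1, 3, 5]
Compare 7 vs 10: take 7 from left. Merged: [1, 3, 5, 7]
Compare 9 vs 10: take 9 from left. Merged: [1, 3, 5, 7, 9]
Append remaining from right: [10]. Merged: [1, 3, 5, 7, 9, 10]

Final merged array: [1, 3, 5, 7, 9, 10]
Total comparisons: 5

The merged array is [1, 3, 5, 7, 9, 10], requiring 5 comparisons. The merge step runs in O(n) time where n is the total number of elements.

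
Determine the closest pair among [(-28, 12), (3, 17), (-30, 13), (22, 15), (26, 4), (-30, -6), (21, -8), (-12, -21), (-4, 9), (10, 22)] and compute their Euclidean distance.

Computing all pairwise distances among 10 points:

d((-28, 12), (3, 17)) = 31.4006
d((-28, 12), (-30, 13)) = 2.2361 <-- minimum
d((-28, 12), (22, 15)) = 50.0899
d((-28, 12), (26, 4)) = 54.5894
d((-28, 12), (-30, -6)) = 18.1108
d((-28, 12), (21, -8)) = 52.9245
d((-28, 12), (-12, -21)) = 36.6742
d((-28, 12), (-4, 9)) = 24.1868
d((-28, 12), (10, 22)) = 39.2938
d((3, 17), (-30, 13)) = 33.2415
d((3, 17), (22, 15)) = 19.105
d((3, 17), (26, 4)) = 26.4197
d((3, 17), (-30, -6)) = 40.2244
d((3, 17), (21, -8)) = 30.8058
d((3, 17), (-12, -21)) = 40.8534
d((3, 17), (-4, 9)) = 10.6301
d((3, 17), (10, 22)) = 8.6023
d((-30, 13), (22, 15)) = 52.0384
d((-30, 13), (26, 4)) = 56.7186
d((-30, 13), (-30, -6)) = 19.0
d((-30, 13), (21, -8)) = 55.1543
d((-30, 13), (-12, -21)) = 38.4708
d((-30, 13), (-4, 9)) = 26.3059
d((-30, 13), (10, 22)) = 41.0
d((22, 15), (26, 4)) = 11.7047
d((22, 15), (-30, -6)) = 56.0803
d((22, 15), (21, -8)) = 23.0217
d((22, 15), (-12, -21)) = 49.5177
d((22, 15), (-4, 9)) = 26.6833
d((22, 15), (10, 22)) = 13.8924
d((26, 4), (-30, -6)) = 56.8859
d((26, 4), (21, -8)) = 13.0
d((26, 4), (-12, -21)) = 45.4863
d((26, 4), (-4, 9)) = 30.4138
d((26, 4), (10, 22)) = 24.0832
d((-30, -6), (21, -8)) = 51.0392
d((-30, -6), (-12, -21)) = 23.4307
d((-30, -6), (-4, 9)) = 30.0167
d((-30, -6), (10, 22)) = 48.8262
d((21, -8), (-12, -21)) = 35.4683
d((21, -8), (-4, 9)) = 30.2324
d((21, -8), (10, 22)) = 31.9531
d((-12, -21), (-4, 9)) = 31.0483
d((-12, -21), (10, 22)) = 48.3011
d((-4, 9), (10, 22)) = 19.105

Closest pair: (-28, 12) and (-30, 13) with distance 2.2361

The closest pair is (-28, 12) and (-30, 13) with Euclidean distance 2.2361. For 10 points, brute-force pairwise comparison is shown above. For large n, the divide-and-conquer algorithm (sort by x, recurse on halves, check the dividing strip) achieves O(n log n).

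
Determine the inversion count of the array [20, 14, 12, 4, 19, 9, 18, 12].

Finding inversions in [20, 14, 12, 4, 19, 9, 18, 12]:

(0, 1): arr[0]=20 > arr[1]=14
(0, 2): arr[0]=20 > arr[2]=12
(0, 3): arr[0]=20 > arr[3]=4
(0, 4): arr[0]=20 > arr[4]=19
(0, 5): arr[0]=20 > arr[5]=9
(0, 6): arr[0]=20 > arr[6]=18
(0, 7): arr[0]=20 > arr[7]=12
(1, 2): arr[1]=14 > arr[2]=12
(1, 3): arr[1]=14 > arr[3]=4
(1, 5): arr[1]=14 > arr[5]=9
(1, 7): arr[1]=14 > arr[7]=12
(2, 3): arr[2]=12 > arr[3]=4
(2, 5): arr[2]=12 > arr[5]=9
(4, 5): arr[4]=19 > arr[5]=9
(4, 6): arr[4]=19 > arr[6]=18
(4, 7): arr[4]=19 > arr[7]=12
(6, 7): arr[6]=18 > arr[7]=12

Total inversions: 17

The array has 17 inversion(s): (0,1), (0,2), (0,3), (0,4), (0,5), (0,6), (0,7), (1,2), (1,3), (1,5), (1,7), (2,3), (2,5), (4,5), (4,6), (4,7), (6,7). Each pair (i,j) satisfies i < j and arr[i] > arr[j].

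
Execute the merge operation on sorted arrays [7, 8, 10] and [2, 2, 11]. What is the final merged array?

Merging process:

Compare 7 vs 2: take 2 from right. Merged: [2]
Compare 7 vs 2: take 2 from right. Merged: [2, 2]
Compare 7 vs 11: take 7 from left. Merged: [2, 2, 7]
Compare 8 vs 11: take 8 from left. Merged: [2, 2, 7, 8]
Compare 10 vs 11: take 10 from left. Merged: [2, 2, 7, 8, 10]
Append remaining from right: [11]. Merged: [2, 2, 7, 8, 10, 11]

Final merged array: [2, 2, 7, 8, 10, 11]
Total comparisons: 5

The merged array is [2, 2, 7, 8, 10, 11], requiring 5 comparisons. The merge step runs in O(n) time where n is the total number of elements.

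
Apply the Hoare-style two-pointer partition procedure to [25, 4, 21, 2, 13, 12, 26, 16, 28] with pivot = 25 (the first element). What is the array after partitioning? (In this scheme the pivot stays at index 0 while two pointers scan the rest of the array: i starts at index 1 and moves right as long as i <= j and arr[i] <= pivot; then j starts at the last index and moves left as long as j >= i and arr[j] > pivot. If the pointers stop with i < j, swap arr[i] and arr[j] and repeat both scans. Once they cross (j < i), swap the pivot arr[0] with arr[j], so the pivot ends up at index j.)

Hoare-style two-pointer partition with pivot = 25:

Initial array: [25, 4, 21, 2, 13, 12, 26, 16, 28]

Pointers start at i = 1, j = 8.
i stops at index 6 (arr[6]=26 > 25), j stops at index 7 (arr[7]=16 <= 25): swap arr[6] and arr[7], array becomes [25, 4, 21, 2, 13, 12, 16, 26, 28]
i ends at 7, j ends at 6: the pointers have crossed (j < i), so scanning stops.

Swap pivot arr[0] with arr[6] to place pivot at position 6: [16, 4, 21, 2, 13, 12, 25, 26, 28]
Pivot position: 6

After partitioning with pivot 25, the array becomes [16, 4, 21, 2, 13, 12, 25, 26, 28]. The pivot is placed at index 6. All elements to the left of the pivot are <= 25, and all elements to the right are > 25.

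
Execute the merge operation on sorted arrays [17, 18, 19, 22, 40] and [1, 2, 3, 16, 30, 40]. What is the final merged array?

Merging process:

Compare 17 vs 1: take 1 from right. Merged: [1]
Compare 17 vs 2: take 2 from right. Merged: [1, 2]
Compare 17 vs 3: take 3 from right. Merged: [1, 2, 3]
Compare 17 vs 16: take 16 from right. Merged: [1, 2, 3, 16]
Compare 17 vs 30: take 17 from left. Merged: [1, 2, 3, 16, 17]
Compare 18 vs 30: take 18 from left. Merged: [1, 2, 3, 16, 17, 18]
Compare 19 vs 30: take 19 from left. Merged: [1, 2, 3, 16, 17, 18, 19]
Compare 22 vs 30: take 22 from left. Merged: [1, 2, 3, 16, 17, 18, 19, 22]
Compare 40 vs 30: take 30 from right. Merged: [1, 2, 3, 16, 17, 18, 19, 22, 30]
Compare 40 vs 40: take 40 from left. Merged: [1, 2, 3, 16, 17, 18, 19, 22, 30, 40]
Append remaining from right: [40]. Merged: [1, 2, 3, 16, 17, 18, 19, 22, 30, 40, 40]

Final merged array: [1, 2, 3, 16, 17, 18, 19, 22, 30, 40, 40]
Total comparisons: 10

The merged array is [1, 2, 3, 16, 17, 18, 19, 22, 30, 40, 40], requiring 10 comparisons. The merge step runs in O(n) time where n is the total number of elements.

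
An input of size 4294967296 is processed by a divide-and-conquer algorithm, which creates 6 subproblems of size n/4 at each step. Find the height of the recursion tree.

For divide and conquer with division factor 4:

Problem sizes at each level:
Level 0: 4294967296
Level 1: 1073741824
Level 2: 268435456
Level 3: 67108864
Level 4: 16777216
Level 5: 4194304
Level 6: 1048576
Level 7: 262144
Level 8: 65536
Level 9: 16384
Level 10: 4096
Level 11: 1024
Level 12: 256
Level 13: 64
Level 14: 16
Level 15: 4
Level 16: 1

The root is level 0 and the size-1 base case is level 16 (the tree spans levels 0 through 16, i.e. 17 levels counting the root), so the depth is the number of divisions: log_4(4294967296) = 16

The recursion tree depth is log_4(4294967296) = 16. At each level, the problem size is divided by 4, so it takes 16 divisions to reduce to a base case of size 1. The algorithm makes 6 recursive calls at each level.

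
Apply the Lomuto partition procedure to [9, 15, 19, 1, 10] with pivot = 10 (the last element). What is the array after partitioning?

Lomuto partition with pivot = 10:

Initial array: [9, 15, 19, 1, 10]

arr[0]=9 <= 10: swap with position 0, array becomes [9, 15, 19, 1, 10]
arr[1]=15 > 10: no swap
arr[2]=19 > 10: no swap
arr[3]=1 <= 10: swap with position 1, array becomes [9, 1, 19, 15, 10]

Place pivot at position 2: [9, 1, 10, 15, 19]
Pivot position: 2

After partitioning with pivot 10, the array becomes [9, 1, 10, 15, 19]. The pivot is placed at index 2. All elements to the left of the pivot are <= 10, and all elements to the right are > 10.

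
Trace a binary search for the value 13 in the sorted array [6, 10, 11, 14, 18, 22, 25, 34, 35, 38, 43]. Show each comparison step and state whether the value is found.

Binary search for 13 in [6, 10, 11, 14, 18, 22, 25, 34, 35, 38, 43]:

lo=0, hi=10, mid=5, arr[mid]=22 -> 22 > 13, search left half
lo=0, hi=4, mid=2, arr[mid]=11 -> 11 < 13, search right half
lo=3, hi=4, mid=3, arr[mid]=14 -> 14 > 13, search left half
lo=3 > hi=2, target 13 not found

Binary search determines that 13 is not in the array after 3 comparisons. The search space was exhausted without finding the target.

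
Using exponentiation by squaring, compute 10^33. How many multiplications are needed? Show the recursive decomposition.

Computing 10^33 by squaring (build up from 10^1; each line after the first costs one multiplication):

10^1 = 10
10^2 = (10^1)^2 = 10^2 = 100
10^4 = (10^2)^2 = 100^2 = 10000
10^8 = (10^4)^2 = 10000^2 = 100000000
10^16 = (10^8)^2 = 100000000^2 = 10000000000000000
10^32 = (10^16)^2 = 10000000000000000^2 = 100000000000000000000000000000000
10^33 = 10 * 10^32 = 10 * 100000000000000000000000000000000 = 1000000000000000000000000000000000

Result: 1000000000000000000000000000000000
Multiplications needed: 6 (6 lines after 10^1)

10^33 = 1000000000000000000000000000000000. Using exponentiation by squaring, this requires 6 multiplications. The key idea: if the exponent is even, square the half-power; if odd, multiply by the base once.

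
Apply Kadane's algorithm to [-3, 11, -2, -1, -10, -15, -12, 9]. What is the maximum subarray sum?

Using Kadane's algorithm on [-3, 11, -2, -1, -10, -15, -12, 9]:

Scanning through the array:
Position 1 (value 11): max_ending_here = 11, max_so_far = 11
Position 2 (value -2): max_ending_here = 9, max_so_far = 11
Position 3 (value -1): max_ending_here = 8, max_so_far = 11
Position 4 (value -10): max_ending_here = -2, max_so_far = 11
Position 5 (value -15): max_ending_here = -15, max_so_far = 11
Position 6 (value -12): max_ending_here = -12, max_so_far = 11
Position 7 (value 9): max_ending_here = 9, max_so_far = 11

Maximum subarray: [11]
Maximum sum: 11

The maximum subarray is [11] with sum 11. This subarray runs from index 1 to index 1.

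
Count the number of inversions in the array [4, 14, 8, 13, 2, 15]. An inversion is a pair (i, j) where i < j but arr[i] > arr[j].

Finding inversions in [4, 14, 8, 13, 2, 15]:

(0, 4): arr[0]=4 > arr[4]=2
(1, 2): arr[1]=14 > arr[2]=8
(1, 3): arr[1]=14 > arr[3]=13
(1, 4): arr[1]=14 > arr[4]=2
(2, 4): arr[2]=8 > arr[4]=2
(3, 4): arr[3]=13 > arr[4]=2

Total inversions: 6

The array has 6 inversion(s): (0,4), (1,2), (1,3), (1,4), (2,4), (3,4). Each pair (i,j) satisfies i < j and arr[i] > arr[j].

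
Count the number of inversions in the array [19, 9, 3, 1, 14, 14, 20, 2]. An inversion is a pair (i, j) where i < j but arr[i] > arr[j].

Finding inversions in [19, 9, 3, 1, 14, 14, 20, 2]:

(0, 1): arr[0]=19 > arr[1]=9
(0, 2): arr[0]=19 > arr[2]=3
(0, 3): arr[0]=19 > arr[3]=1
(0, 4): arr[0]=19 > arr[4]=14
(0, 5): arr[0]=19 > arr[5]=14
(0, 7): arr[0]=19 > arr[7]=2
(1, 2): arr[1]=9 > arr[2]=3
(1, 3): arr[1]=9 > arr[3]=1
(1, 7): arr[1]=9 > arr[7]=2
(2, 3): arr[2]=3 > arr[3]=1
(2, 7): arr[2]=3 > arr[7]=2
(4, 7): arr[4]=14 > arr[7]=2
(5, 7): arr[5]=14 > arr[7]=2
(6, 7): arr[6]=20 > arr[7]=2

Total inversions: 14

The array has 14 inversion(s): (0,1), (0,2), (0,3), (0,4), (0,5), (0,7), (1,2), (1,3), (1,7), (2,3), (2,7), (4,7), (5,7), (6,7). Each pair (i,j) satisfies i < j and arr[i] > arr[j].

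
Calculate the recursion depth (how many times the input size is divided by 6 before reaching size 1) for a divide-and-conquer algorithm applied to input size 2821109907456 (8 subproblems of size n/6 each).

For divide and conquer with division factor 6:

Problem sizes at each level:
Level 0: 2821109907456
Level 1: 470184984576
Level 2: 78364164096
Level 3: 13060694016
Level 4: 2176782336
Level 5: 362797056
Level 6: 60466176
Level 7: 10077696
Level 8: 1679616
Level 9: 279936
Level 10: 46656
Level 11: 7776
Level 12: 1296
Level 13: 216
Level 14: 36
Level 15: 6
Level 16: 1

The root is level 0 and the size-1 base case is level 16 (the tree spans levels 0 through 16, i.e. 17 levels counting the root), so the depth is the number of divisions: log_6(2821109907456) = 16

The recursion tree depth is log_6(2821109907456) = 16. At each level, the problem size is divided by 6, so it takes 16 divisions to reduce to a base case of size 1. The algorithm makes 8 recursive calls at each level.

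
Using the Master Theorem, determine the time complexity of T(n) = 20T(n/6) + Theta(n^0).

Master Theorem for T(n) = 20T(n/6) + O(n^0):

a = 20, b = 6, c = 0
log_b(a) = log_6(20) = 1.6720

Case 1: c = 0 < log_6(20) = 1.6720
T(n) = O(n^(log_6 20))

For T(n) = 20T(n/6) + O(n^0): log_6(20) = 1.6720. This is Case 1 of the Master Theorem (c < log_b(a), work dominated by leaves), giving O(n^(log_6 20)).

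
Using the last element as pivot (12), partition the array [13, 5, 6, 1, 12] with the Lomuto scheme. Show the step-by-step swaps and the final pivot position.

Lomuto partition with pivot = 12:

Initial array: [13, 5, 6, 1, 12]

arr[0]=13 > 12: no swap
arr[1]=5 <= 12: swap with position 0, array becomes [5, 13, 6, 1, 12]
arr[2]=6 <= 12: swap with position 1, array becomes [5, 6, 13, 1, 12]
arr[3]=1 <= 12: swap with position 2, array becomes [5, 6, 1, 13, 12]

Place pivot at position 3: [5, 6, 1, 12, 13]
Pivot position: 3

After partitioning with pivot 12, the array becomes [5, 6, 1, 12, 13]. The pivot is placed at index 3. All elements to the left of the pivot are <= 12, and all elements to the right are > 12.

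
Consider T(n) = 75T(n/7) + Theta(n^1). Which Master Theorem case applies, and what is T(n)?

Master Theorem for T(n) = 75T(n/7) + O(n^1):

a = 75, b = 7, c = 1
log_b(a) = log_7(75) = 2.2187

Case 1: c = 1 < log_7(75) = 2.2187
T(n) = O(n^(log_7 75))

For T(n) = 75T(n/7) + O(n^1): log_7(75) = 2.2187. This is Case 1 of the Master Theorem (c < log_b(a), work dominated by leaves), giving O(n^(log_7 75)).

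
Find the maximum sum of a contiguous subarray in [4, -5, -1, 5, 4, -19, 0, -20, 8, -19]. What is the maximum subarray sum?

Using Kadane's algorithm on [4, -5, -1, 5, 4, -19, 0, -20, 8, -19]:

Scanning through the array:
Position 1 (value -5): max_ending_here = -1, max_so_far = 4
Position 2 (value -1): max_ending_here = -1, max_so_far = 4
Position 3 (value 5): max_ending_here = 5, max_so_far = 5
Position 4 (value 4): max_ending_here = 9, max_so_far = 9
Position 5 (value -19): max_ending_here = -10, max_so_far = 9
Position 6 (value 0): max_ending_here = 0, max_so_far = 9
Position 7 (value -20): max_ending_here = -20, max_so_far = 9
Position 8 (value 8): max_ending_here = 8, max_so_far = 9
Position 9 (value -19): max_ending_here = -11, max_so_far = 9

Maximum subarray: [5, 4]
Maximum sum: 9

The maximum subarray is [5, 4] with sum 9. This subarray runs from index 3 to index 4.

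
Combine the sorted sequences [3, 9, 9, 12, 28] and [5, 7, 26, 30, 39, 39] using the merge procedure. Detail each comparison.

Merging process:

Compare 3 vs 5: take 3 from left. Merged: [3]
Compare 9 vs 5: take 5 from right. Merged: [3, 5]
Compare 9 vs 7: take 7 from right. Merged: [3, 5, 7]
Compare 9 vs 26: take 9 from left. Merged: [3, 5, 7, 9]
Compare 9 vs 26: take 9 from left. Merged: [3, 5, 7, 9, 9]
Compare 12 vs 26: take 12 from left. Merged: [3, 5, 7, 9, 9, 12]
Compare 28 vs 26: take 26 from right. Merged: [3, 5, 7, 9, 9, 12, 26]
Compare 28 vs 30: take 28 from left. Merged: [3, 5, 7, 9, 9, 12, 26, 28]
Append remaining from right: [30, 39, 39]. Merged: [3, 5, 7, 9, 9, 12, 26, 28, 30, 39, 39]

Final merged array: [3, 5, 7, 9, 9, 12, 26, 28, 30, 39, 39]
Total comparisons: 8

The merged array is [3, 5, 7, 9, 9, 12, 26, 28, 30, 39, 39], requiring 8 comparisons. The merge step runs in O(n) time where n is the total number of elements.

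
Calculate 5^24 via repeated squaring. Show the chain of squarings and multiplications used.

Computing 5^24 by squaring (build up from 5^1; each line after the first costs one multiplication):

5^1 = 5
5^2 = (5^1)^2 = 5^2 = 25
5^3 = 5 * 5^2 = 5 * 25 = 125
5^6 = (5^3)^2 = 125^2 = 15625
5^12 = (5^6)^2 = 15625^2 = 244140625
5^24 = (5^12)^2 = 244140625^2 = 59604644775390625

Result: 59604644775390625
Multiplications needed: 5 (5 lines after 5^1)

5^24 = 59604644775390625. Using exponentiation by squaring, this requires 5 multiplications. The key idea: if the exponent is even, square the half-power; if odd, multiply by the base once.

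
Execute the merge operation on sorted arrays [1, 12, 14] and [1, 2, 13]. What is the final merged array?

Merging process:

Compare 1 vs 1: take 1 from left. Merged: [1]
Compare 12 vs 1: take 1 from right. Merged: [1, 1]
Compare 12 vs 2: take 2 from right. Merged: [1, 1, 2]
Compare 12 vs 13: take 12 from left. Merged: [1, 1, 2, 12]
Compare 14 vs 13: take 13 from right. Merged: [1, 1, 2, 12, 13]
Append remaining from left: [14]. Merged: [1, 1, 2, 12, 13, 14]

Final merged array: [1, 1, 2, 12, 13, 14]
Total comparisons: 5

The merged array is [1, 1, 2, 12, 13, 14], requiring 5 comparisons. The merge step runs in O(n) time where n is the total number of elements.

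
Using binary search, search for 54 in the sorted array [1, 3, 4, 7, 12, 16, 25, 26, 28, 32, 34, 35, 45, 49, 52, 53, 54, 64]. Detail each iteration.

Binary search for 54 in [1, 3, 4, 7, 12, 16, 25, 26, 28, 32, 34, 35, 45, 49, 52, 53, 54, 64]:

lo=0, hi=17, mid=8, arr[mid]=28 -> 28 < 54, search right half
lo=9, hi=17, mid=13, arr[mid]=49 -> 49 < 54, search right half
lo=14, hi=17, mid=15, arr[mid]=53 -> 53 < 54, search right half
lo=16, hi=17, mid=16, arr[mid]=54 -> Found target at index 16!

Binary search finds 54 at index 16 after 4 comparisons. The search repeatedly halves the search space by comparing with the middle element.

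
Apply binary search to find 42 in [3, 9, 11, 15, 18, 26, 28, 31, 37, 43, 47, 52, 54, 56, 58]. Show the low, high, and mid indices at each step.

Binary search for 42 in [3, 9, 11, 15, 18, 26, 28, 31, 37, 43, 47, 52, 54, 56, 58]:

lo=0, hi=14, mid=7, arr[mid]=31 -> 31 < 42, search right half
lo=8, hi=14, mid=11, arr[mid]=52 -> 52 > 42, search left half
lo=8, hi=10, mid=9, arr[mid]=43 -> 43 > 42, search left half
lo=8, hi=8, mid=8, arr[mid]=37 -> 37 < 42, search right half
lo=9 > hi=8, target 42 not found

Binary search determines that 42 is not in the array after 4 comparisons. The search space was exhausted without finding the target.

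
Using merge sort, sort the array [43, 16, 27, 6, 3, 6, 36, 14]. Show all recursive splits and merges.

Merge sort trace:

Split: [43, 16, 27, 6, 3, 6, 36, 14] -> [43, 16, 27, 6] and [3, 6, 36, 14]
  Split: [43, 16, 27, 6] -> [43, 16] and [27, 6]
    Split: [43, 16] -> [43] and [16]
    Merge: [43] + [16] -> [16, 43]
    Split: [27, 6] -> [27] and [6]
    Merge: [27] + [6] -> [6, 27]
  Merge: [16, 43] + [6, 27] -> [6, 16, 27, 43]
  Split: [3, 6, 36, 14] -> [3, 6] and [36, 14]
    Split: [3, 6] -> [3] and [6]
    Merge: [3] + [6] -> [3, 6]
    Split: [36, 14] -> [36] and [14]
    Merge: [36] + [14] -> [14, 36]
  Merge: [3, 6] + [14, 36] -> [3, 6, 14, 36]
Merge: [6, 16, 27, 43] + [3, 6, 14, 36] -> [3, 6, 6, 14, 16, 27, 36, 43]

Final sorted array: [3, 6, 6, 14, 16, 27, 36, 43]

The merge sort proceeds by recursively splitting the array and merging sorted halves.
After all merges, the sorted array is [3, 6, 6, 14, 16, 27, 36, 43].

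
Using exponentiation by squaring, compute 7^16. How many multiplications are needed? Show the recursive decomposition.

Computing 7^16 by squaring (build up from 7^1; each line after the first costs one multiplication):

7^1 = 7
7^2 = (7^1)^2 = 7^2 = 49
7^4 = (7^2)^2 = 49^2 = 2401
7^8 = (7^4)^2 = 2401^2 = 5764801
7^16 = (7^8)^2 = 5764801^2 = 33232930569601

Result: 33232930569601
Multiplications needed: 4 (4 lines after 7^1)

7^16 = 33232930569601. Using exponentiation by squaring, this requires 4 multiplications. The key idea: if the exponent is even, square the half-power; if odd, multiply by the base once.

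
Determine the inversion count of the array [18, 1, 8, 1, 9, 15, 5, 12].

Finding inversions in [18, 1, 8, 1, 9, 15, 5, 12]:

(0, 1): arr[0]=18 > arr[1]=1
(0, 2): arr[0]=18 > arr[2]=8
(0, 3): arr[0]=18 > arr[3]=1
(0, 4): arr[0]=18 > arr[4]=9
(0, 5): arr[0]=18 > arr[5]=15
(0, 6): arr[0]=18 > arr[6]=5
(0, 7): arr[0]=18 > arr[7]=12
(2, 3): arr[2]=8 > arr[3]=1
(2, 6): arr[2]=8 > arr[6]=5
(4, 6): arr[4]=9 > arr[6]=5
(5, 6): arr[5]=15 > arr[6]=5
(5, 7): arr[5]=15 > arr[7]=12

Total inversions: 12

The array has 12 inversion(s): (0,1), (0,2), (0,3), (0,4), (0,5), (0,6), (0,7), (2,3), (2,6), (4,6), (5,6), (5,7). Each pair (i,j) satisfies i < j and arr[i] > arr[j].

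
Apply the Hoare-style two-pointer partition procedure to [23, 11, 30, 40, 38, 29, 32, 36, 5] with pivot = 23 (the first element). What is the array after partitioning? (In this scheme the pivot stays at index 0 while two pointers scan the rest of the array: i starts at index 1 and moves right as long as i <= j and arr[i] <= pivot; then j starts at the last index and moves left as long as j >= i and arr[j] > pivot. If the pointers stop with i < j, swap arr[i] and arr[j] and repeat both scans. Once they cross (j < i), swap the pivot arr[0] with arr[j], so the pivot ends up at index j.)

Hoare-style two-pointer partition with pivot = 23:

Initial array: [23, 11, 30, 40, 38, 29, 32, 36, 5]

Pointers start at i = 1, j = 8.
i stops at index 2 (arr[2]=30 > 23), j stops at index 8 (arr[8]=5 <= 23): swap arr[2] and arr[8], array becomes [23, 11, 5, 40, 38, 29, 32, 36, 30]
i ends at 3, j ends at 2: the pointers have crossed (j < i), so scanning stops.

Swap pivot arr[0] with arr[2] to place pivot at position 2: [5, 11, 23, 40, 38, 29, 32, 36, 30]
Pivot position: 2

After partitioning with pivot 23, the array becomes [5, 11, 23, 40, 38, 29, 32, 36, 30]. The pivot is placed at index 2. All elements to the left of the pivot are <= 23, and all elements to the right are > 23.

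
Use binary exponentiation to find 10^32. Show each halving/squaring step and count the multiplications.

Computing 10^32 by squaring (build up from 10^1; each line after the first costs one multiplication):

10^1 = 10
10^2 = (10^1)^2 = 10^2 = 100
10^4 = (10^2)^2 = 100^2 = 10000
10^8 = (10^4)^2 = 10000^2 = 100000000
10^16 = (10^8)^2 = 100000000^2 = 10000000000000000
10^32 = (10^16)^2 = 10000000000000000^2 = 100000000000000000000000000000000

Result: 100000000000000000000000000000000
Multiplications needed: 5 (5 lines after 10^1)

10^32 = 100000000000000000000000000000000. Using exponentiation by squaring, this requires 5 multiplications. The key idea: if the exponent is even, square the half-power; if odd, multiply by the base once.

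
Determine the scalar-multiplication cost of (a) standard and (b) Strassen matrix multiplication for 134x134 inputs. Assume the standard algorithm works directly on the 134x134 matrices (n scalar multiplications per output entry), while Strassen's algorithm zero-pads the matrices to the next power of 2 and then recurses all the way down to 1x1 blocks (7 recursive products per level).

Matrix multiplication for 134x134 matrices:

Strassen's algorithm requires power-of-2 dimensions. Pad 134x134 to 256x256 (next power of 2).

Standard algorithm: 134^3 = 2406104 multiplications
Strassen's algorithm: 7^(log2(256)) = 7^8 = 5764801 multiplications
Difference: 2406104 - 5764801 = -3358697 (Strassen uses MORE here due to padding overhead — for small or just-over-power-of-2 n, padding can outweigh the per-level savings)

Standard: 2406104 multiplications (134^3). Strassen: 5764801 multiplications (7^8, after padding to 256x256). Strassen reduces 8 recursive multiplications to 7 at each level.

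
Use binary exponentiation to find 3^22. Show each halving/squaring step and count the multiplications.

Computing 3^22 by squaring (build up from 3^1; each line after the first costs one multiplication):

3^1 = 3
3^2 = (3^1)^2 = 3^2 = 9
3^4 = (3^2)^2 = 9^2 = 81
3^5 = 3 * 3^4 = 3 * 81 = 243
3^10 = (3^5)^2 = 243^2 = 59049
3^11 = 3 * 3^10 = 3 * 59049 = 177147
3^22 = (3^11)^2 = 177147^2 = 31381059609

Result: 31381059609
Multiplications needed: 6 (6 lines after 3^1)

3^22 = 31381059609. Using exponentiation by squaring, this requires 6 multiplications. The key idea: if the exponent is even, square the half-power; if odd, multiply by the base once.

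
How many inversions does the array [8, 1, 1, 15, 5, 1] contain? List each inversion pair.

Finding inversions in [8, 1, 1, 15, 5, 1]:

(0, 1): arr[0]=8 > arr[1]=1
(0, 2): arr[0]=8 > arr[2]=1
(0, 4): arr[0]=8 > arr[4]=5
(0, 5): arr[0]=8 > arr[5]=1
(3, 4): arr[3]=15 > arr[4]=5
(3, 5): arr[3]=15 > arr[5]=1
(4, 5): arr[4]=5 > arr[5]=1

Total inversions: 7

The array has 7 inversion(s): (0,1), (0,2), (0,4), (0,5), (3,4), (3,5), (4,5). Each pair (i,j) satisfies i < j and arr[i] > arr[j].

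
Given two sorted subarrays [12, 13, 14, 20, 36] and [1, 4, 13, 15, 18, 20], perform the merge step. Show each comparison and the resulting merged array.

Merging process:

Compare 12 vs 1: take 1 from right. Merged: [1]
Compare 12 vs 4: take 4 from right. Merged: [1, 4]
Compare 12 vs 13: take 12 from left. Merged: [1, 4, 12]
Compare 13 vs 13: take 13 from left. Merged: [1, 4, 12, 13]
Compare 14 vs 13: take 13 from right. Merged: [1, 4, 12, 13, 13]
Compare 14 vs 15: take 14 from left. Merged: [1, 4, 12, 13, 13, 14]
Compare 20 vs 15: take 15 from right. Merged: [1, 4, 12, 13, 13, 14, 15]
Compare 20 vs 18: take 18 from right. Merged: [1, 4, 12, 13, 13, 14, 15, 18]
Compare 20 vs 20: take 20 from left. Merged: [1, 4, 12, 13, 13, 14, 15, 18, 20]
Compare 36 vs 20: take 20 from right. Merged: [1, 4, 12, 13, 13, 14, 15, 18, 20, 20]
Append remaining from left: [36]. Merged: [1, 4, 12, 13, 13, 14, 15, 18, 20, 20, 36]

Final merged array: [1, 4, 12, 13, 13, 14, 15, 18, 20, 20, 36]
Total comparisons: 10

The merged array is [1, 4, 12, 13, 13, 14, 15, 18, 20, 20, 36], requiring 10 comparisons. The merge step runs in O(n) time where n is the total number of elements.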